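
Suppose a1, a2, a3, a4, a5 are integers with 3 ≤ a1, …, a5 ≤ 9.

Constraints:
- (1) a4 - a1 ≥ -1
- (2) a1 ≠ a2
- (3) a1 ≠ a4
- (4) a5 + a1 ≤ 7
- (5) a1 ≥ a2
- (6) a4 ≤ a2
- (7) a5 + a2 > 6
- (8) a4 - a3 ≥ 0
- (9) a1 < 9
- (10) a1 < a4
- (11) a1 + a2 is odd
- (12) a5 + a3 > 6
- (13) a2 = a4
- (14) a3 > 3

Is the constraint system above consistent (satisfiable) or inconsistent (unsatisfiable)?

Unsatisfiable

Constraints 5, 6, and 10 give a4 ≤ a2, a2 ≤ a1, a1 < a4. Chaining: a4 ≤ a2 ≤ a1 < a4, which forces a4 < a4 — impossible.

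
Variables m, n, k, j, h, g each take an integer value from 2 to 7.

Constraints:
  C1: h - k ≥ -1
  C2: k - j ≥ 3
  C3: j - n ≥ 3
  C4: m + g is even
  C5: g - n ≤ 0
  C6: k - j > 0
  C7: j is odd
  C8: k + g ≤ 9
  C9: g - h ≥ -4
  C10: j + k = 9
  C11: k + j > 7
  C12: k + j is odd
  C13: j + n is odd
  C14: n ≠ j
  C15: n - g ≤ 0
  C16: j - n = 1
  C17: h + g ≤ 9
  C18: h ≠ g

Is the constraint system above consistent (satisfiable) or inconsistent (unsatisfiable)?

Unsatisfiable

Constraints 1, 2, 3, 5, and 9 give j − n ≥ 3, n − g ≥ 0, g − h ≥ -4, h − k ≥ -1, k − j ≥ 3.
Adding all 5 inequalities: the left sides telescope to 0, and the right sides sum to 3 + 0 + (-4) + (-1) + 3 = 1. So 0 ≥ 1, which is false.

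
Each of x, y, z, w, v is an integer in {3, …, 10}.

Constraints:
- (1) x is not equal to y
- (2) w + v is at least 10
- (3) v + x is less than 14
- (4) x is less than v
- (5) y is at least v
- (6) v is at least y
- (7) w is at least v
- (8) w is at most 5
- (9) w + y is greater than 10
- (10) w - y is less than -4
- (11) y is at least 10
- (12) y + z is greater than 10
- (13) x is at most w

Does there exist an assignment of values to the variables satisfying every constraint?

From constraints 6 and 11: v ≥ y and y ≥ 10, so v ≥ 10. From constraints 7 and 8: v ≤ w and w ≤ 5, so v ≤ 5. But 5 < 10, so no value of v works.

Unsatisfiable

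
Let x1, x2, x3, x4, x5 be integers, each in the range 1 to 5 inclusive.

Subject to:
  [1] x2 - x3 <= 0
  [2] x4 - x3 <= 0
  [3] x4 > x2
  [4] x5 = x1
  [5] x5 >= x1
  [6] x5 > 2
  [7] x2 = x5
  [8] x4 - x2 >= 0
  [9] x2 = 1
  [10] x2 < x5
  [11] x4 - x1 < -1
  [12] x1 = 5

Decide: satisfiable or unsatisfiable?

Constraint 9 fixes x2 = 1 and constraint 12 fixes x1 = 5. Constraints 4 and 7 give x2 = x5 = x1, so x2 = x1. But 1 ≠ 5 — contradiction.

Unsatisfiable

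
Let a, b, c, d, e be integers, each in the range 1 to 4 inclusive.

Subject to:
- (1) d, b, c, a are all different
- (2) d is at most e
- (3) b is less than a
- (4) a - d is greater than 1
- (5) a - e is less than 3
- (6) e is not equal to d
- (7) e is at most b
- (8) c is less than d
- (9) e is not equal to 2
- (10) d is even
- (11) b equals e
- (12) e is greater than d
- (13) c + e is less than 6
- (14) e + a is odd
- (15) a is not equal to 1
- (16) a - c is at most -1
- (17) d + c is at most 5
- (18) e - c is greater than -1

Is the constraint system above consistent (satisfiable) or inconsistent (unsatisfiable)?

Unsatisfiable

Constraints 3, 7, 8, 12, and 16 give a < c, c < d, d < e, e ≤ b, b < a. Chaining: a < c < d < e ≤ b < a, which forces a < a — impossible.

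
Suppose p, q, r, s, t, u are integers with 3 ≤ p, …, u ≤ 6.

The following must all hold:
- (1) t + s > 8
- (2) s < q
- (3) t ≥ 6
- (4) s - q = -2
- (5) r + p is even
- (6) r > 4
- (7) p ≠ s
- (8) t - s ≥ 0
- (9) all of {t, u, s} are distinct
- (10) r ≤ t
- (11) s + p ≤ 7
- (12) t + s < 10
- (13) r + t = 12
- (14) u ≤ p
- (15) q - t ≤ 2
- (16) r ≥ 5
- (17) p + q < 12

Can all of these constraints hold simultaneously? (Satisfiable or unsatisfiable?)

Take p = 4, q = 5, r = 6, s = 3, t = 6, u = 4. Then constraint 1: t + s = 9; constraint 4: s - q = -2; constraint 8: t - s = 3, and every other listed constraint is also met.

Satisfiable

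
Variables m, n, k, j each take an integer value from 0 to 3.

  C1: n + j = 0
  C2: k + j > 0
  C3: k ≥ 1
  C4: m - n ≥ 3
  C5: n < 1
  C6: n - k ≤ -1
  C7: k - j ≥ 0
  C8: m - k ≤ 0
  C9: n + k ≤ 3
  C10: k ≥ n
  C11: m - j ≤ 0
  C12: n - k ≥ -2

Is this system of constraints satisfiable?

Unsatisfiable

Constraints 4, 7, 11, and 12 give n − k ≥ -2, k − j ≥ 0, j − m ≥ 0, m − n ≥ 3.
Adding all 4 inequalities: the left sides telescope to 0, and the right sides sum to (-2) + 0 + 0 + 3 = 1. So 0 ≥ 1, which is false.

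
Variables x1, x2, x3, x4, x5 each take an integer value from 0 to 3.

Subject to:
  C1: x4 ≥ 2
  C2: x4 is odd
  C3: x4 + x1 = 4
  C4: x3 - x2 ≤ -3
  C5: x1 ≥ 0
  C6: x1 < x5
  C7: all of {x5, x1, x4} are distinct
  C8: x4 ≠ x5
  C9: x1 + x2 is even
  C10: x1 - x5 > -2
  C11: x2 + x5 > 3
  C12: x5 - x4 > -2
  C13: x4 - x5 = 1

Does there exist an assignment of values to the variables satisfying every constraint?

Satisfiable

Try x1 = 1, x2 = 3, x3 = 0, x4 = 3, x5 = 2.
Check constraint 3: x4 + x1 = 4; constraint 4: x3 - x2 = -3; constraint 10: x1 - x5 = -1. The remaining constraints are straightforward to verify.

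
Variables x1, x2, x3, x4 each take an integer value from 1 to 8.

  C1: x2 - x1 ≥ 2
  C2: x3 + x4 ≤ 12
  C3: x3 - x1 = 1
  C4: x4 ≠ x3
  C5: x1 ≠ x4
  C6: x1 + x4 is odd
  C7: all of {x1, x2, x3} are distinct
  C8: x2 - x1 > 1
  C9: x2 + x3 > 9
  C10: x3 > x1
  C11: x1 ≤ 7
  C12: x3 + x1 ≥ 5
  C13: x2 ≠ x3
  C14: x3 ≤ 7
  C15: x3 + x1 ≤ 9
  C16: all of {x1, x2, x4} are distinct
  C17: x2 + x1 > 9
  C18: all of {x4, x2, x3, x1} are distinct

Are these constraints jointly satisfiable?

Satisfiable

Try x1 = 3, x2 = 7, x3 = 4, x4 = 6.
Check constraint 1: x2 - x1 = 4; constraint 2: x3 + x4 = 10. The remaining constraints are straightforward to verify.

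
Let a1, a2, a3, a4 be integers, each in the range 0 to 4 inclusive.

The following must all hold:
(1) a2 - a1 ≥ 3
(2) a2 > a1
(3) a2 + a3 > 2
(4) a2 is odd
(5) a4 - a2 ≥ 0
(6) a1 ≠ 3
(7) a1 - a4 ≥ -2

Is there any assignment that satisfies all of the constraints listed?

Unsatisfiable

Constraints 1, 5, and 7 give a1 − a4 ≥ -2, a4 − a2 ≥ 0, a2 − a1 ≥ 3.
Adding all 3 inequalities: the left sides telescope to 0, and the right sides sum to (-2) + 0 + 3 = 1. So 0 ≥ 1, which is false.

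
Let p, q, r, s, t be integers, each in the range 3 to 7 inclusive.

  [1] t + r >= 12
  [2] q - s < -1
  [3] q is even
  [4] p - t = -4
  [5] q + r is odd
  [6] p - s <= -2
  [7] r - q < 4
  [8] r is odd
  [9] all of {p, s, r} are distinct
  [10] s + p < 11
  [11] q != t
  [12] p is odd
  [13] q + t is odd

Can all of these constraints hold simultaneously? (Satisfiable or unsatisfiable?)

Satisfiable

Try p = 3, q = 4, r = 7, s = 6, t = 7.
Check constraint 1: t + r = 14; constraint 2: q - s = -2. The remaining constraints are straightforward to verify.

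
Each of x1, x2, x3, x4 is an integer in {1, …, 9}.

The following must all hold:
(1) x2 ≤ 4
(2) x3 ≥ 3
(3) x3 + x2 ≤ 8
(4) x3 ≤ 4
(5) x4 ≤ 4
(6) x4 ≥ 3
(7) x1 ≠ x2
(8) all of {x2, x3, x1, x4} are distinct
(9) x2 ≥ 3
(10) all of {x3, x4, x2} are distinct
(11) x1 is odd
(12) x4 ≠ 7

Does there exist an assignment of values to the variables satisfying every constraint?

Unsatisfiable

Constraints 1, 2, 4, 5, 6, and 9 confine each of x3, x4, x2 to the 2 values {3, 4}.
Constraint 10 requires all 3 of them to be distinct, but only 2 values are available — impossible by the pigeonhole principle.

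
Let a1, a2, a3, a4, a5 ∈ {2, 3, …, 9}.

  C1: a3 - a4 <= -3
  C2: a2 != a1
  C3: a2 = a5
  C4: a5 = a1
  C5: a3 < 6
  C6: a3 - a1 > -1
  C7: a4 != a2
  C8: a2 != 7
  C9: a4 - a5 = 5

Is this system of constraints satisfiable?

Unsatisfiable

From constraints 3 and 4, a2 = a5 = a1, so a2 = a1. But constraint 2 says a2 ≠ a1. Contradiction.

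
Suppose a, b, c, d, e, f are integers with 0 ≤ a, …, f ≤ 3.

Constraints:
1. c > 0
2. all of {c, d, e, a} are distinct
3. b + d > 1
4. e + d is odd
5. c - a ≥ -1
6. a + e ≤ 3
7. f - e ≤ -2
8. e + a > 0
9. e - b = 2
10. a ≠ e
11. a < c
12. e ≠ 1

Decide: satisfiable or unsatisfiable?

Satisfiable

The assignment a = 0, b = 0, c = 1, d = 3, e = 2, f = 0 works:
  constraint 3 holds since b + d = 3.
  constraint 5 holds since c - a = 1.
  constraint 6 holds since a + e = 2.
The rest check out directly.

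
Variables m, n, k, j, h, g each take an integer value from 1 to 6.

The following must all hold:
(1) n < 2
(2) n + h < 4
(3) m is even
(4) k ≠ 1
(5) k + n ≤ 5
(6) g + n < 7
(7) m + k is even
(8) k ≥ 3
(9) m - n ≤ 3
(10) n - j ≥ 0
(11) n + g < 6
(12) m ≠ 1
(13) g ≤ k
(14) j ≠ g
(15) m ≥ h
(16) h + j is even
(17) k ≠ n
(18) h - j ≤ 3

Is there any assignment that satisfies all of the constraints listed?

Satisfiable

One satisfying assignment is m = 4, n = 1, k = 4, j = 1, h = 1, g = 4.
For the less obvious constraints — constraint 2: n + h = 2; constraint 5: k + n = 5; constraint 6: g + n = 5 — and the others hold by inspection.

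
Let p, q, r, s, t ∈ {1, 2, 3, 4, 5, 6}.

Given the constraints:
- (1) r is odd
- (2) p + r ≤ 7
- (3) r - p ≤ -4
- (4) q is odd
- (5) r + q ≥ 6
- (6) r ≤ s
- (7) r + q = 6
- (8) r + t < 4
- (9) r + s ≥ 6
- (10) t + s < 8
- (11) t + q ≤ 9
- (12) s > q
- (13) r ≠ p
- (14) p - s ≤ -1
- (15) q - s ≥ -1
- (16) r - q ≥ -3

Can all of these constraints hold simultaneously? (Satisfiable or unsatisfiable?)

Unsatisfiable

Constraints 3, 14, 15, and 16 give q − s ≥ -1, s − p ≥ 1, p − r ≥ 4, r − q ≥ -3.
Adding all 4 inequalities: the left sides telescope to 0, and the right sides sum to (-1) + 1 + 4 + (-3) = 1. So 0 ≥ 1, which is false.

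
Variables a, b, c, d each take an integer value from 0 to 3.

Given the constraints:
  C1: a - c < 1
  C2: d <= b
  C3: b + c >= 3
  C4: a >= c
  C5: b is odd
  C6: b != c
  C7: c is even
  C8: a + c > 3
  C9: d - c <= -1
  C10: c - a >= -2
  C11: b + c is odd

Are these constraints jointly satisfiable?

Setting (a, b, c, d) = (2, 3, 2, 0) satisfies everything: constraint 1: a - c = 0; constraint 3: b + c = 5, and the others follow.

Satisfiable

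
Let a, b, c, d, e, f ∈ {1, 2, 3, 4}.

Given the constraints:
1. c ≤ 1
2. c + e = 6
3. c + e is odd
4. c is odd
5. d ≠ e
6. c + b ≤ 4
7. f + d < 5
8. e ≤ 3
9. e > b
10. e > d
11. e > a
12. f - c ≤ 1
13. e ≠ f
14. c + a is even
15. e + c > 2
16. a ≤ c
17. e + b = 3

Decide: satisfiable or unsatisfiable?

From constraint 1: c ≤ 1. From constraint 8: e ≤ 3. Hence c + e ≤ 4. But constraint 2 requires c + e = 6, and 6 > 4. Contradiction.

Unsatisfiable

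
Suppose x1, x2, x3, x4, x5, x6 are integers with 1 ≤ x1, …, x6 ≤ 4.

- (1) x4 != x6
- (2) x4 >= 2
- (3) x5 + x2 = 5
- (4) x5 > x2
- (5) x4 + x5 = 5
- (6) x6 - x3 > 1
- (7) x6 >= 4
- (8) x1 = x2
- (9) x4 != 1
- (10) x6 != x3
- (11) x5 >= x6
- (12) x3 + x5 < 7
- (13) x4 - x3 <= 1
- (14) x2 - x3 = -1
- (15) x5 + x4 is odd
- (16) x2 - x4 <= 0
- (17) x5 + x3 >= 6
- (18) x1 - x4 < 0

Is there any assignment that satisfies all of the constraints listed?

From constraint 2: x4 ≥ 2. From constraints 7 and 11: x5 ≥ x6 ≥ 4. Hence x4 + x5 ≥ 6. But constraint 5 requires x4 + x5 = 5, and 5 < 6. Contradiction.

Unsatisfiable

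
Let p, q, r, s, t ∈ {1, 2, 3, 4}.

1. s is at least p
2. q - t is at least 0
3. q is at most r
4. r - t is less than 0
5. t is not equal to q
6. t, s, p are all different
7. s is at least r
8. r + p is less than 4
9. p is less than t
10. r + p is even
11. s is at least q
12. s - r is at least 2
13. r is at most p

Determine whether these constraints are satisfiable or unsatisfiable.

Constraints 2, 3, 9, and 13 give t ≤ q, q ≤ r, r ≤ p, p < t. Chaining: t ≤ q ≤ r ≤ p < t, which forces t < t — impossible.

Unsatisfiable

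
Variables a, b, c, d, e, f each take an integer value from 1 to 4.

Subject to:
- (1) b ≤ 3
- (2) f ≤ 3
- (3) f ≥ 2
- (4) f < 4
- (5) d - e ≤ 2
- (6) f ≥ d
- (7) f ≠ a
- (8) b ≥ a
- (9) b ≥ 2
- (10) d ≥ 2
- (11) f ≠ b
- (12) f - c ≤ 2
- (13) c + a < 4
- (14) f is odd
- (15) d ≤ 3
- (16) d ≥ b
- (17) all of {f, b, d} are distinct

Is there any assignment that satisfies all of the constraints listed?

Constraints 1, 2, 3, 9, 10, and 15 confine each of f, b, d to the 2 values {2, 3}.
Constraint 17 requires all 3 of them to be distinct, but only 2 values are available — impossible by the pigeonhole principle.

Unsatisfiable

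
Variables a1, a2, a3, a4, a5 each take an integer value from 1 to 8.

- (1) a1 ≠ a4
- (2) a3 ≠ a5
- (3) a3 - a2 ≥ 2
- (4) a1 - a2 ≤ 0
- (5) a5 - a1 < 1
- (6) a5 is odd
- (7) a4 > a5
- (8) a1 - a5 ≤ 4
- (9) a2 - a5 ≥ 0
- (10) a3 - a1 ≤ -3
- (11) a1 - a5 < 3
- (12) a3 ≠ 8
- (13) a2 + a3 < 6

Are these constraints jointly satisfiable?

Unsatisfiable

Constraints 3, 8, 9, and 10 give a2 − a5 ≥ 0, a5 − a1 ≥ -4, a1 − a3 ≥ 3, a3 − a2 ≥ 2.
Adding all 4 inequalities: the left sides telescope to 0, and the right sides sum to 0 + (-4) + 3 + 2 = 1. So 0 ≥ 1, which is false.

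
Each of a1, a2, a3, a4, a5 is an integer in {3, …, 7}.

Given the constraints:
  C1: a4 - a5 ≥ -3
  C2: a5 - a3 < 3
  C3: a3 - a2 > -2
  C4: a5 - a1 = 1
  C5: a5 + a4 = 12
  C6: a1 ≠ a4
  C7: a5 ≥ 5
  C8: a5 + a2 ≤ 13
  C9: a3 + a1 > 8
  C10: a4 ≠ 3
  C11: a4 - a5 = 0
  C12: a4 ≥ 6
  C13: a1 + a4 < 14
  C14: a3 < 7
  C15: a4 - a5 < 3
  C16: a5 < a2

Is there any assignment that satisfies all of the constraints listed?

Take a1 = 5, a2 = 7, a3 = 6, a4 = 6, a5 = 6. Then constraint 1: a4 - a5 = 0; constraint 2: a5 - a3 = 0; constraint 3: a3 - a2 = -1, and every other listed constraint is also met.

Satisfiable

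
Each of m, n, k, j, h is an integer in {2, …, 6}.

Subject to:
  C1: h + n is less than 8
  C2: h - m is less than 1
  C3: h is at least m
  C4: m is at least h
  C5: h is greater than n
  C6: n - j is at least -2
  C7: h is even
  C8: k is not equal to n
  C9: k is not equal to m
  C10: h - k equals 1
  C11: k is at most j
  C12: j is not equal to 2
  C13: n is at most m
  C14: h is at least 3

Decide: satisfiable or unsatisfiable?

Satisfiable

Take m = 4, n = 2, k = 3, j = 3, h = 4. Then constraint 1: h + n = 6; constraint 2: h - m = 0; constraint 6: n - j = -1, and every other listed constraint is also met.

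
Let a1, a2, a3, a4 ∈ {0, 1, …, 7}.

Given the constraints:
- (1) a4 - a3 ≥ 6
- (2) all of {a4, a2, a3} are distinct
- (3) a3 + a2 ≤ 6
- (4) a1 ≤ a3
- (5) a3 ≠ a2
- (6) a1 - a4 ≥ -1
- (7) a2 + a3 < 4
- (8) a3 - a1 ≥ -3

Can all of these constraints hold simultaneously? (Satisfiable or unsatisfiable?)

Unsatisfiable

Constraints 1, 6, and 8 give a4 − a3 ≥ 6, a3 − a1 ≥ -3, a1 − a4 ≥ -1.
Adding all 3 inequalities: the left sides telescope to 0, and the right sides sum to 6 + (-3) + (-1) = 2. So 0 ≥ 2, which is false.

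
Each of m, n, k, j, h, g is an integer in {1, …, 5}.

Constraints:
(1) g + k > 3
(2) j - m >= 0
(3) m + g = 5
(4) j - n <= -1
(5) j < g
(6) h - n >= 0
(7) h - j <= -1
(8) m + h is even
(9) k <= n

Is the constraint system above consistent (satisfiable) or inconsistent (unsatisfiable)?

Unsatisfiable

Constraints 4, 6, and 7 give j − h ≥ 1, h − n ≥ 0, n − j ≥ 1.
Adding all 3 inequalities: the left sides telescope to 0, and the right sides sum to 1 + 0 + 1 = 2. So 0 ≥ 2, which is false.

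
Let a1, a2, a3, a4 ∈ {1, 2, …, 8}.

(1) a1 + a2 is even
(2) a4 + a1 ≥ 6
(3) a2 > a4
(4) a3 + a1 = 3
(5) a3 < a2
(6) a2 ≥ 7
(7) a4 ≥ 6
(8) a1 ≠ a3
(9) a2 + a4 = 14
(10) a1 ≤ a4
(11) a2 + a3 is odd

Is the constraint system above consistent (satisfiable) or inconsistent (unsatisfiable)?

Satisfiable

The assignment a1 = 2, a2 = 8, a3 = 1, a4 = 6 works:
  constraint 2 holds since a4 + a1 = 8.
  constraint 4 holds since a3 + a1 = 3.
The rest check out directly.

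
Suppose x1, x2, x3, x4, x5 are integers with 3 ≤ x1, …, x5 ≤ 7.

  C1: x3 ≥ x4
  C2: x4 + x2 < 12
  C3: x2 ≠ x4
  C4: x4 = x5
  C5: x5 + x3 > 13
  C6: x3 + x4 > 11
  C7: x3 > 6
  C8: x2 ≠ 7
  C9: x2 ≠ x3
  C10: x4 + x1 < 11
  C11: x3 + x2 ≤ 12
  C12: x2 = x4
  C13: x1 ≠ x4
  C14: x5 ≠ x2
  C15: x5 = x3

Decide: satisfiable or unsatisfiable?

Unsatisfiable

From constraints 4, 12, and 15, x2 = x4 = x5 = x3, so x2 = x3. But constraint 9 says x2 ≠ x3. Contradiction.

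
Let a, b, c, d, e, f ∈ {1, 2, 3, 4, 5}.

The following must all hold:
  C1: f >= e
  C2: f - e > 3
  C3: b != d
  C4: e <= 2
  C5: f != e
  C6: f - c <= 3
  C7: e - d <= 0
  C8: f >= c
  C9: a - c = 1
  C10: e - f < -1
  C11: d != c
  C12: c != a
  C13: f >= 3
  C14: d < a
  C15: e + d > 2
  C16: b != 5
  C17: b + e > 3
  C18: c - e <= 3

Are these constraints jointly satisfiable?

Satisfiable

Try a = 5, b = 3, c = 4, d = 2, e = 1, f = 5.
Check constraint 2: f - e = 4; constraint 6: f - c = 1; constraint 7: e - d = -1. The remaining constraints are straightforward to verify.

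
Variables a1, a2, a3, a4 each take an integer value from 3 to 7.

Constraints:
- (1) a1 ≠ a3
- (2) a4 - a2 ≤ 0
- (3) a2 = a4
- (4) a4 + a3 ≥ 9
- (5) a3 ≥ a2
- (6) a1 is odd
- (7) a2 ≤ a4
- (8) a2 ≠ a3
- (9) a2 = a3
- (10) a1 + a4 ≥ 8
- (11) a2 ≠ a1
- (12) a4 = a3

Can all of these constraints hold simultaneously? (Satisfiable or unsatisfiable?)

Unsatisfiable

From constraints 3 and 12, a2 = a4 = a3, so a2 = a3. But constraint 8 says a2 ≠ a3. Contradiction.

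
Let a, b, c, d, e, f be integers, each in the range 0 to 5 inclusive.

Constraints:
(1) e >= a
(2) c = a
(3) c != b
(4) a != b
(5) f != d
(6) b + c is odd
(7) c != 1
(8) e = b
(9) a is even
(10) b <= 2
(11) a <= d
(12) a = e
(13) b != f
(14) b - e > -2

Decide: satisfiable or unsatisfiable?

From constraints 2, 8, and 12, c = a = e = b, so c = b. But constraint 3 says c ≠ b. Contradiction.

Unsatisfiable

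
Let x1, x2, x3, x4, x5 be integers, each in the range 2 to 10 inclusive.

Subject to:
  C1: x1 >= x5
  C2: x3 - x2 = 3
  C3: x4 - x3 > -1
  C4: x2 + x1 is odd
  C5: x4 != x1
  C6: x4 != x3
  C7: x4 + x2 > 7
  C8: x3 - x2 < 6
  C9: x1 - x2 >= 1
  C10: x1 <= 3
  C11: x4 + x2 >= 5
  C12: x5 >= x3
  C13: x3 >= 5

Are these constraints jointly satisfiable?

From constraints 12 and 13: x5 ≥ x3 and x3 ≥ 5, so x5 ≥ 5. From constraints 1 and 10: x5 ≤ x1 and x1 ≤ 3, so x5 ≤ 3. But 3 < 5, so no value of x5 works.

Unsatisfiable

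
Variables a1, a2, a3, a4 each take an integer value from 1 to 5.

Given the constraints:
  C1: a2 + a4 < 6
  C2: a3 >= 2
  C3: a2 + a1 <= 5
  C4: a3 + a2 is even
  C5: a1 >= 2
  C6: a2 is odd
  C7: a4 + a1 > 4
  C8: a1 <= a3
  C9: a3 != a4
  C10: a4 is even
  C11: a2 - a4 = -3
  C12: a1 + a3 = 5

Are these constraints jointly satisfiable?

Satisfiable

The assignment a1 = 2, a2 = 1, a3 = 3, a4 = 4 works:
  constraint 1 holds since a2 + a4 = 5.
  constraint 3 holds since a2 + a1 = 3.
  constraint 7 holds since a4 + a1 = 6.
The rest check out directly.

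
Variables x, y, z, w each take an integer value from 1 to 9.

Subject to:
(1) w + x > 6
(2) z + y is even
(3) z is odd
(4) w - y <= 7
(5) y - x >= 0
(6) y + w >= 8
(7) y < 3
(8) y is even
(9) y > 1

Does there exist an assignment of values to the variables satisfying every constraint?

Constraint 3 makes z odd and constraint 8 makes y even, so z + y must be odd. Constraint 2 says z + y is even — contradiction.

Unsatisfiable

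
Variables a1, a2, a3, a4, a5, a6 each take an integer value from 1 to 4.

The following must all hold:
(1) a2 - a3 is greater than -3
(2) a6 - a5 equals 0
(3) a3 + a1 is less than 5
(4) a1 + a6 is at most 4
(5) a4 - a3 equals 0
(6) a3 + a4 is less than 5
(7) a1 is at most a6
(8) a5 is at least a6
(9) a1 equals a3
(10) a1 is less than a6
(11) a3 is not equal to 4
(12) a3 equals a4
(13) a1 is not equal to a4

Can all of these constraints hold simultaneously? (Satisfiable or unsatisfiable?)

Unsatisfiable

From constraints 9 and 12, a1 = a3 = a4, so a1 = a4. But constraint 13 says a1 ≠ a4. Contradiction.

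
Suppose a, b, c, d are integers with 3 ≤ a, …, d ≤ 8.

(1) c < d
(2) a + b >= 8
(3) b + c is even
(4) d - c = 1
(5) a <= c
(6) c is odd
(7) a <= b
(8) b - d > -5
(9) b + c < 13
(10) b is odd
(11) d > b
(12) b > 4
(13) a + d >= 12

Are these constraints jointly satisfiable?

Satisfiable

One satisfying assignment is a = 5, b = 5, c = 7, d = 8.
For the less obvious constraints — constraint 2: a + b = 10; constraint 4: d - c = 1 — and the others hold by inspection.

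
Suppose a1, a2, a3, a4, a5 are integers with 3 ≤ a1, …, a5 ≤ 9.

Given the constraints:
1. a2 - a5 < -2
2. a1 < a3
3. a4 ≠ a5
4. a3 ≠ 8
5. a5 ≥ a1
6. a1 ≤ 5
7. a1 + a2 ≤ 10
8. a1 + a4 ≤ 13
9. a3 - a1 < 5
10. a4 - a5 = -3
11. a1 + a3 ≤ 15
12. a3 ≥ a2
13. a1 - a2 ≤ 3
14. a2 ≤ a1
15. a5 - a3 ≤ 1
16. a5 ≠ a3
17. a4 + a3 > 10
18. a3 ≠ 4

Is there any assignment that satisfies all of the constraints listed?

One satisfying assignment is a1 = 5, a2 = 5, a3 = 7, a4 = 5, a5 = 8.
For the less obvious constraints — constraint 1: a2 - a5 = -3; constraint 7: a1 + a2 = 10; constraint 8: a1 + a4 = 10 — and the others hold by inspection.

Satisfiable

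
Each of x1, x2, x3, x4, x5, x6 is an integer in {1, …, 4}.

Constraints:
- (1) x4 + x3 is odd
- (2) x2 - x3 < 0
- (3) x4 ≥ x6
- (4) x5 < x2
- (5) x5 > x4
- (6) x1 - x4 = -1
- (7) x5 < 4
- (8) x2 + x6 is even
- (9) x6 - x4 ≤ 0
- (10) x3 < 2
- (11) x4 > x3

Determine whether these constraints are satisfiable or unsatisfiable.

Constraints 2, 4, 5, and 11 give x2 < x3, x3 < x4, x4 < x5, x5 < x2. Chaining: x2 < x3 < x4 < x5 < x2, which forces x2 < x2 — impossible.

Unsatisfiable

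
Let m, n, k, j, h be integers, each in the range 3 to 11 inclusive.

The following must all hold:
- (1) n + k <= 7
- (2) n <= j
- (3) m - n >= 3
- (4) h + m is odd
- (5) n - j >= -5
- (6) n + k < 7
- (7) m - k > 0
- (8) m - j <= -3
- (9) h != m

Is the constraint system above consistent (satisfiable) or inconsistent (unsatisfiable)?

Unsatisfiable

Constraints 3, 5, and 8 give j − m ≥ 3, m − n ≥ 3, n − j ≥ -5.
Adding all 3 inequalities: the left sides telescope to 0, and the right sides sum to 3 + 3 + (-5) = 1. So 0 ≥ 1, which is false.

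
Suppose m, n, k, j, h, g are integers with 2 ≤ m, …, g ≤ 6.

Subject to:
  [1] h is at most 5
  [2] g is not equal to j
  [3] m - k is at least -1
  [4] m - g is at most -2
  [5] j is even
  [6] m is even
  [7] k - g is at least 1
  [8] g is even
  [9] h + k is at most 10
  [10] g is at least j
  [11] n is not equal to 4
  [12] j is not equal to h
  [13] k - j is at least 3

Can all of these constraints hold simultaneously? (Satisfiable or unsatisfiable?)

Constraints 3, 4, and 7 give m − k ≥ -1, k − g ≥ 1, g − m ≥ 2.
Adding all 3 inequalities: the left sides telescope to 0, and the right sides sum to (-1) + 1 + 2 = 2. So 0 ≥ 2, which is false.

Unsatisfiable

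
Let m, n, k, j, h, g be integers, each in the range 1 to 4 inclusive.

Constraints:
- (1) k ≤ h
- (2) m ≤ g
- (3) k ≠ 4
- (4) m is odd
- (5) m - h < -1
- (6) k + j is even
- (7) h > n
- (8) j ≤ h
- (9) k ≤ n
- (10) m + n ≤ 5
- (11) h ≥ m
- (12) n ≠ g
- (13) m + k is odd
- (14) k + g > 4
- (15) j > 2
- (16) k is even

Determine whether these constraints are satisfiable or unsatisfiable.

Setting (m, n, k, j, h, g) = (1, 2, 2, 4, 4, 3) satisfies everything: constraint 5: m - h = -3; constraint 10: m + n = 3; constraint 14: k + g = 5, and the others follow.

Satisfiable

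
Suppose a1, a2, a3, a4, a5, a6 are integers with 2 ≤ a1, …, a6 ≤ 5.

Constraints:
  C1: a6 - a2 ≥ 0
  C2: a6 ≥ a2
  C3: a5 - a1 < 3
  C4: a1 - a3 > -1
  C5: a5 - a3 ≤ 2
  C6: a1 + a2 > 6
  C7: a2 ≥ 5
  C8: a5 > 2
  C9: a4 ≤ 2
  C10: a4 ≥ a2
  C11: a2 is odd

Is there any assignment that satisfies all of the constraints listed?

Unsatisfiable

From constraint 7: a2 ≥ 5. From constraints 9 and 10: a2 ≤ a4 and a4 ≤ 2, so a2 ≤ 2. But 2 < 5, so no value of a2 works.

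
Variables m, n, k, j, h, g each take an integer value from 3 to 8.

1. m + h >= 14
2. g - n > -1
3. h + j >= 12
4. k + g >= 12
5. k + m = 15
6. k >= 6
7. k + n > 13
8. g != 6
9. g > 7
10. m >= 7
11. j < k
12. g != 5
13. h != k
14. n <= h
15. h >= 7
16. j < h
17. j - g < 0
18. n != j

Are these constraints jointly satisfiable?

Satisfiable

The assignment m = 8, n = 7, k = 7, j = 5, h = 8, g = 8 works:
  constraint 1 holds since m + h = 16.
  constraint 2 holds since g - n = 1.
  constraint 3 holds since h + j = 13.
The rest check out directly.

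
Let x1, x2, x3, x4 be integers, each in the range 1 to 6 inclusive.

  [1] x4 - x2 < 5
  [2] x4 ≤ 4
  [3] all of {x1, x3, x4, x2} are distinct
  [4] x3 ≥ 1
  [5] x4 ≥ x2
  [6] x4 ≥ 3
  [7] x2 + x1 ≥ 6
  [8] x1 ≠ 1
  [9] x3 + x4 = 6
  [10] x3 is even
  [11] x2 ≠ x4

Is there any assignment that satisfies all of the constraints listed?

Satisfiable

Setting (x1, x2, x3, x4) = (6, 1, 2, 4) satisfies everything: constraint 1: x4 - x2 = 3; constraint 7: x2 + x1 = 7; constraint 9: x3 + x4 = 6, and the others follow.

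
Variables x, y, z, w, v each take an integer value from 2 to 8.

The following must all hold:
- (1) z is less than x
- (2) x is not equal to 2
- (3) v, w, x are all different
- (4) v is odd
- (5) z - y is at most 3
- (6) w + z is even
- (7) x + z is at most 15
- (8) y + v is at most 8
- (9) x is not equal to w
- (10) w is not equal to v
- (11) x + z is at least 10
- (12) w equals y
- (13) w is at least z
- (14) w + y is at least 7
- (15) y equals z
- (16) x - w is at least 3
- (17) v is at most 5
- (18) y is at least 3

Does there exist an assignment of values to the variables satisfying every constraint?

Satisfiable

Try x = 8, y = 4, z = 4, w = 4, v = 3.
Check constraint 5: z - y = 0; constraint 7: x + z = 12. The remaining constraints are straightforward to verify.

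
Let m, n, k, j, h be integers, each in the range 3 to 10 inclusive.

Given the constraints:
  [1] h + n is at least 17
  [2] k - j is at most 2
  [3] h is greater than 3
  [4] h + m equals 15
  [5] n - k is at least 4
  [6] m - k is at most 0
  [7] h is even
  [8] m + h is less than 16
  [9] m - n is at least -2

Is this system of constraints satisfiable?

Constraints 5, 6, and 9 give k − m ≥ 0, m − n ≥ -2, n − k ≥ 4.
Adding all 3 inequalities: the left sides telescope to 0, and the right sides sum to 0 + (-2) + 4 = 2. So 0 ≥ 2, which is false.

Unsatisfiable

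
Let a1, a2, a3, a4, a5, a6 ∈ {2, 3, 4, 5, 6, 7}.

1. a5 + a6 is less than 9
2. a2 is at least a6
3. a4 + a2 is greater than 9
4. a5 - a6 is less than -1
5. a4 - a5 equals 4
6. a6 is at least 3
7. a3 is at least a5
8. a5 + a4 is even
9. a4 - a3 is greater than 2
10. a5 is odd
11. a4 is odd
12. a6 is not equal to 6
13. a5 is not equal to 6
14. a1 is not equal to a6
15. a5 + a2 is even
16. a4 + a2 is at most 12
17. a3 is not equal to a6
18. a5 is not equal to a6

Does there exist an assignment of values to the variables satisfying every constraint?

Take a1 = 7, a2 = 5, a3 = 4, a4 = 7, a5 = 3, a6 = 5. Then constraint 1: a5 + a6 = 8; constraint 3: a4 + a2 = 12, and every other listed constraint is also met.

Satisfiable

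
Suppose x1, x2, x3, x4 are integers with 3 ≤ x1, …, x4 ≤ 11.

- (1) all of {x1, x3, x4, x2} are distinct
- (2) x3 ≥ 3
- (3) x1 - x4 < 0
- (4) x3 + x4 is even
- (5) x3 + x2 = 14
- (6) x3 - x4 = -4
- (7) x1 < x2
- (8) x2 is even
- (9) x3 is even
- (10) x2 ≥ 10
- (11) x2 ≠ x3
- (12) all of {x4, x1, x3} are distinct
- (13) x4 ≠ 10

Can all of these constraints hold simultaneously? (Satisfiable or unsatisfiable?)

Try x1 = 5, x2 = 10, x3 = 4, x4 = 8.
Check constraint 3: x1 - x4 = -3; constraint 5: x3 + x2 = 14; constraint 6: x3 - x4 = -4. The remaining constraints are straightforward to verify.

Satisfiable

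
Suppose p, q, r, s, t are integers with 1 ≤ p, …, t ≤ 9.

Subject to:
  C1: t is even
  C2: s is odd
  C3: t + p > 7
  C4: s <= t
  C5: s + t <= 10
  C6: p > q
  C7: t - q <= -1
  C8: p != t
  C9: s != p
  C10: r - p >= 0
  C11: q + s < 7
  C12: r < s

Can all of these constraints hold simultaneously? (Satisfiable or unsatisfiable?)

Unsatisfiable

Constraints 4, 6, 7, 10, and 12 give r < s, s ≤ t, t < q, q < p, p ≤ r. Chaining: r < s ≤ t < q < p ≤ r, which forces r < r — impossible.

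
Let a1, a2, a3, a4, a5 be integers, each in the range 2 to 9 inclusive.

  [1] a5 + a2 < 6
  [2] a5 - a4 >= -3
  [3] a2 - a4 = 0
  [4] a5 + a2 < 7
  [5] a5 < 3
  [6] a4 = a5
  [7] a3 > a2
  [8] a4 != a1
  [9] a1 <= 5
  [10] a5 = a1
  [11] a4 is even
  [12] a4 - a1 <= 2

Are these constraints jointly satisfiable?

Unsatisfiable

From constraints 6 and 10, a4 = a5 = a1, so a4 = a1. But constraint 8 says a4 ≠ a1. Contradiction.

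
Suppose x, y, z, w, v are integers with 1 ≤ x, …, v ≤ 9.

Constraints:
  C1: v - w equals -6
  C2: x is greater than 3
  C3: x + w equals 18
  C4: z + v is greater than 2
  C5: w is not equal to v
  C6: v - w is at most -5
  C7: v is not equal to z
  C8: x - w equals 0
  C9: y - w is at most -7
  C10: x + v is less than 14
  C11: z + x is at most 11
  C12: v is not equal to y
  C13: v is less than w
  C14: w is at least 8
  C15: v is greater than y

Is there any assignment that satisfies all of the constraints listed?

Setting (x, y, z, w, v) = (9, 1, 1, 9, 3) satisfies everything: constraint 1: v - w = -6; constraint 3: x + w = 18, and the others follow.

Satisfiable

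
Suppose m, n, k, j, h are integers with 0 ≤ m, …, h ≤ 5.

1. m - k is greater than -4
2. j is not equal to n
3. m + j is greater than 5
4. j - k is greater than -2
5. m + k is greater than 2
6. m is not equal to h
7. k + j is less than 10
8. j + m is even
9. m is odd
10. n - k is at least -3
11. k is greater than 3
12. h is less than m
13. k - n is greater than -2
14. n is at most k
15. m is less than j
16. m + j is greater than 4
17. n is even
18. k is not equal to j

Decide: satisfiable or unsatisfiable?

Satisfiable

Try m = 1, n = 4, k = 4, j = 5, h = 0.
Check constraint 1: m - k = -3; constraint 3: m + j = 6. The remaining constraints are straightforward to verify.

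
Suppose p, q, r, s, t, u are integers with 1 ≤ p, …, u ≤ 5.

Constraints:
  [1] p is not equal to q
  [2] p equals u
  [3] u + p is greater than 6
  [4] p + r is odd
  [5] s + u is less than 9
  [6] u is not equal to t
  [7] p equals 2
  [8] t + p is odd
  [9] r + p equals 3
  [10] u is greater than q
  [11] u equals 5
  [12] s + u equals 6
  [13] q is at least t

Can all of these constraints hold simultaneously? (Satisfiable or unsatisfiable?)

Constraint 7 fixes p = 2 and constraint 11 fixes u = 5, but constraint 2 requires p = u. Since 2 ≠ 5, contradiction.

Unsatisfiable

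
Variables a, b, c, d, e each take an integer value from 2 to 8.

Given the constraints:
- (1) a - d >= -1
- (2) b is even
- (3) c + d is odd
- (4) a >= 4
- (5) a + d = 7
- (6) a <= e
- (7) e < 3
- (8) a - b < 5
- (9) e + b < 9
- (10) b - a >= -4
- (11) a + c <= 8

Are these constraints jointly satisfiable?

Unsatisfiable

From constraints 4 and 6: e ≥ a and a ≥ 4, so e ≥ 4. From constraint 7: e ≤ 2. But 2 < 4, so no value of e works.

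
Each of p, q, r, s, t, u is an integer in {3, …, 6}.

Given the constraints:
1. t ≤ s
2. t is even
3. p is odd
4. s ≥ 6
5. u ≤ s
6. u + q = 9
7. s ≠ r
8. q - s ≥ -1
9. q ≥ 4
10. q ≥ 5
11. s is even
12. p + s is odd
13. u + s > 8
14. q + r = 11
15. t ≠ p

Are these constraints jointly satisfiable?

The assignment p = 5, q = 6, r = 5, s = 6, t = 6, u = 3 works:
  constraint 6 holds since u + q = 9.
  constraint 8 holds since q - s = 0.
The rest check out directly.

Satisfiable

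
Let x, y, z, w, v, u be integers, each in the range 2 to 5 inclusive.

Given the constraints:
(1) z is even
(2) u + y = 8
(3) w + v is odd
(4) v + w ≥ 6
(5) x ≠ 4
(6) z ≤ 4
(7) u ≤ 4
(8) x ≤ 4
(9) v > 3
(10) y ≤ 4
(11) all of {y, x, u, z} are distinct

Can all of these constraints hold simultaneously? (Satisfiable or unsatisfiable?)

Unsatisfiable

Constraints 6, 7, 8, and 10 confine each of y, x, u, z to the 3 values {2, …, 4} (the domain already gives each ≥ 2).
Constraint 11 requires all 4 of them to be distinct, but only 3 values are available — impossible by the pigeonhole principle.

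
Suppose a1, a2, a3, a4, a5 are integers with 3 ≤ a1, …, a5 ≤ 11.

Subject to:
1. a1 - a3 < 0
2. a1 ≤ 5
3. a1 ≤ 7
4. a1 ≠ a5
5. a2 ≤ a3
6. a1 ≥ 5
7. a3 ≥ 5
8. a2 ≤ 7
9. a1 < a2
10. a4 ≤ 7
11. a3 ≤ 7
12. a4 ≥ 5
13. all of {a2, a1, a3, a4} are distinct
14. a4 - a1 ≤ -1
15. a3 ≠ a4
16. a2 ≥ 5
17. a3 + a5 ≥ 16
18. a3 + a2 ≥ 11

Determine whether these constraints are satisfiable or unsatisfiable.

Unsatisfiable

Constraints 3, 6, 7, 8, 10, 11, 12, and 16 confine each of a2, a1, a3, a4 to the 3 values {5, …, 7}.
Constraint 13 requires all 4 of them to be distinct, but only 3 values are available — impossible by the pigeonhole principle.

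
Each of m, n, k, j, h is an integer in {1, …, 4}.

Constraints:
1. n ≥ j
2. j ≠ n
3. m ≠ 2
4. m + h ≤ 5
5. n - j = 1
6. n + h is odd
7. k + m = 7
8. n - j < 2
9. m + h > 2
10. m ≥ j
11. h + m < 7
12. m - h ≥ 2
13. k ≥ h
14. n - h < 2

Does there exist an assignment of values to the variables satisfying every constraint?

Satisfiable

The assignment m = 4, n = 2, k = 3, j = 1, h = 1 works:
  constraint 4 holds since m + h = 5.
  constraint 5 holds since n - j = 1.
  constraint 7 holds since k + m = 7.
The rest check out directly.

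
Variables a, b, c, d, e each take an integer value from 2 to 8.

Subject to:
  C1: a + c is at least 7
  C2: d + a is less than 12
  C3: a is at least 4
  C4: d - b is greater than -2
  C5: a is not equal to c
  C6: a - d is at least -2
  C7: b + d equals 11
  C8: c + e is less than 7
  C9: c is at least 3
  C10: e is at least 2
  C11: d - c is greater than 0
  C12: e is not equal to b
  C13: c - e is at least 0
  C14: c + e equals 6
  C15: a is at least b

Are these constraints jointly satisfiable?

One satisfying assignment is a = 5, b = 5, c = 3, d = 6, e = 3.
For the less obvious constraints — constraint 1: a + c = 8; constraint 2: d + a = 11 — and the others hold by inspection.

Satisfiable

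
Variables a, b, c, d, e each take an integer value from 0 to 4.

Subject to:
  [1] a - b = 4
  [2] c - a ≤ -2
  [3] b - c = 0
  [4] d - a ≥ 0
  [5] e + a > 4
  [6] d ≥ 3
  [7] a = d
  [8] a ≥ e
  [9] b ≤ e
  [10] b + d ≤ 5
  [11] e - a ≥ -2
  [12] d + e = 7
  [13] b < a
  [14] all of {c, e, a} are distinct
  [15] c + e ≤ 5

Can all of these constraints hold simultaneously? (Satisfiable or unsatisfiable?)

One satisfying assignment is a = 4, b = 0, c = 0, d = 4, e = 3.
For the less obvious constraints — constraint 1: a - b = 4; constraint 2: c - a = -4; constraint 3: b - c = 0 — and the others hold by inspection.

Satisfiable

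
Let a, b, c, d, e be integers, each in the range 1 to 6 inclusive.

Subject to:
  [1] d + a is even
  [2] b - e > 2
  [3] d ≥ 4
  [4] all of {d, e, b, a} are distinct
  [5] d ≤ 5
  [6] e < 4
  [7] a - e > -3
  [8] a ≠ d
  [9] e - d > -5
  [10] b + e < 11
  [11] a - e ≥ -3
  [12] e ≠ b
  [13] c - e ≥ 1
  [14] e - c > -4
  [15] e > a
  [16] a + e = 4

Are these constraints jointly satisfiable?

Try a = 1, b = 6, c = 5, d = 5, e = 3.
Check constraint 2: b - e = 3; constraint 7: a - e = -2. The remaining constraints are straightforward to verify.

Satisfiable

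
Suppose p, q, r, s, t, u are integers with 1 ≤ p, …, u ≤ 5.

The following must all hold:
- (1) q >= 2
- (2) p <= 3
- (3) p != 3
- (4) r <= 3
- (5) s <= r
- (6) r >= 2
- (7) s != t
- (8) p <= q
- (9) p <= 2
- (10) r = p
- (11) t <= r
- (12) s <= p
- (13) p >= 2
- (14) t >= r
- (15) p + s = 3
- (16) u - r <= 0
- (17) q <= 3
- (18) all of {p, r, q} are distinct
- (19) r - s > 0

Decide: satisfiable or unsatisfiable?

Unsatisfiable

Constraints 1, 2, 4, 6, 13, and 17 confine each of p, r, q to the 2 values {2, 3}.
Constraint 18 requires all 3 of them to be distinct, but only 2 values are available — impossible by the pigeonhole principle.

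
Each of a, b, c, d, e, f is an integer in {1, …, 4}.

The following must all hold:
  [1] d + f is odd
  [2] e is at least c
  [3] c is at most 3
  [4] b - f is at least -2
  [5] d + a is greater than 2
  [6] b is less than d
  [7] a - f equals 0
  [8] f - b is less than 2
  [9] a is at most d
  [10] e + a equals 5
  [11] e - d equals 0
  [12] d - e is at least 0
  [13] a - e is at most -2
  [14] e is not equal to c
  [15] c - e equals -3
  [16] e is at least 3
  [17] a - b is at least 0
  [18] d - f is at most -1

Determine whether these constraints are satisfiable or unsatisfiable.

Constraints 4, 12, 13, 17, and 18 give a − b ≥ 0, b − f ≥ -2, f − d ≥ 1, d − e ≥ 0, e − a ≥ 2.
Adding all 5 inequalities: the left sides telescope to 0, and the right sides sum to 0 + (-2) + 1 + 0 + 2 = 1. So 0 ≥ 1, which is false.

Unsatisfiable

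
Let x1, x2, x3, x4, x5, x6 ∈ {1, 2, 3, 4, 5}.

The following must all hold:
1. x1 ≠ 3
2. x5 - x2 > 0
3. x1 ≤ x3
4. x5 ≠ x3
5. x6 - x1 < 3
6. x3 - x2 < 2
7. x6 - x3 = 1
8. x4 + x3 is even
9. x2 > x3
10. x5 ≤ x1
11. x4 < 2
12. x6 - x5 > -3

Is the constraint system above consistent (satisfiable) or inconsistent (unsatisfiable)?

Unsatisfiable

Constraints 2, 3, 9, and 10 give x1 ≤ x3, x3 < x2, x2 < x5, x5 ≤ x1. Chaining: x1 ≤ x3 < x2 < x5 ≤ x1, which forces x1 < x1 — impossible.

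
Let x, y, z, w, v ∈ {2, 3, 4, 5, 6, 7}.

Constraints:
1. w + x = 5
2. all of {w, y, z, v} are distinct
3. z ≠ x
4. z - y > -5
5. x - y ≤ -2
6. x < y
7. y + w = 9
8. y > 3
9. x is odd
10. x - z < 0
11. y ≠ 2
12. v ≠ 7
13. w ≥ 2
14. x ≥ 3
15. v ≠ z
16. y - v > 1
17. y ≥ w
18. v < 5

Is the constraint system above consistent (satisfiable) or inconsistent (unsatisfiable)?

One satisfying assignment is x = 3, y = 7, z = 5, w = 2, v = 3.
For the less obvious constraints — constraint 1: w + x = 5; constraint 4: z - y = -2 — and the others hold by inspection.

Satisfiable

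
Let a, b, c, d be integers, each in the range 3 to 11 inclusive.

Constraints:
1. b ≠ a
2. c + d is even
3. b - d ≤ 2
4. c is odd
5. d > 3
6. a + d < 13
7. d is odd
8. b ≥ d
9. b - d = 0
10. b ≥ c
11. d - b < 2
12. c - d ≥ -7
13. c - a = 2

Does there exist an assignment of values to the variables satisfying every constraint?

Try a = 3, b = 9, c = 5, d = 9.
Check constraint 3: b - d = 0; constraint 6: a + d = 12. The remaining constraints are straightforward to verify.

Satisfiable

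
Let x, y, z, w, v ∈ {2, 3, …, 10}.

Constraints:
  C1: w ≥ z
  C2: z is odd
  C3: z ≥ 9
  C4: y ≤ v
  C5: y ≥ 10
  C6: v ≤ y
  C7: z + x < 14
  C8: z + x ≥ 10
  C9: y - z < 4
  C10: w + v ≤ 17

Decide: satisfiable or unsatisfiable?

Unsatisfiable

From constraints 1 and 3: w ≥ z ≥ 9. From constraints 4 and 5: v ≥ y ≥ 10. Hence w + v ≥ 19. But constraint 10 requires w + v ≤ 17, and 17 < 19. Contradiction.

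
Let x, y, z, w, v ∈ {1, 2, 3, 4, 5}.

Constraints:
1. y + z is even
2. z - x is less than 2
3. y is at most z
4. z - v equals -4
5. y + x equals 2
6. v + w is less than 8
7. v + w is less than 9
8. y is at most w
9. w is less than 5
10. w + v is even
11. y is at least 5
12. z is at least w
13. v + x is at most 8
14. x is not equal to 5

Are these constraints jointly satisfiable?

From constraints 8 and 11: w ≥ y and y ≥ 5, so w ≥ 5. From constraint 9: w ≤ 4. But 4 < 5, so no value of w works.

Unsatisfiable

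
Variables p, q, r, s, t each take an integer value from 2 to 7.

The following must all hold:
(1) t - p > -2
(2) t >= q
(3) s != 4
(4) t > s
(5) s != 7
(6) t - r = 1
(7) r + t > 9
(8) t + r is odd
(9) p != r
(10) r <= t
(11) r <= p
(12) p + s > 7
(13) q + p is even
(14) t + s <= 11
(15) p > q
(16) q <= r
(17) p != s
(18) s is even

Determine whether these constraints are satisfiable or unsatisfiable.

Take p = 7, q = 5, r = 5, s = 2, t = 6. Then constraint 1: t - p = -1; constraint 6: t - r = 1, and every other listed constraint is also met.

Satisfiable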